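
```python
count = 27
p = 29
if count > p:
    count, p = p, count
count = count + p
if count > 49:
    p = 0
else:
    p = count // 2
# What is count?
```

Answer: 56

Derivation:
Trace (tracking count):
count = 27  # -> count = 27
p = 29  # -> p = 29
if count > p:  # condition is False
count = count + p  # -> count = 56
if count > 49:  # condition is True
    p = 0  # -> p = 0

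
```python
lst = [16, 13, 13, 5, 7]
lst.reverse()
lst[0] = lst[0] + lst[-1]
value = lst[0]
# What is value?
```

Trace (tracking value):
lst = [16, 13, 13, 5, 7]  # -> lst = [16, 13, 13, 5, 7]
lst.reverse()  # -> lst = [7, 5, 13, 13, 16]
lst[0] = lst[0] + lst[-1]  # -> lst = [23, 5, 13, 13, 16]
value = lst[0]  # -> value = 23

Answer: 23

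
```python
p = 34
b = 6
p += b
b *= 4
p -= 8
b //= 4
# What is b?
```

Answer: 6

Derivation:
Trace (tracking b):
p = 34  # -> p = 34
b = 6  # -> b = 6
p += b  # -> p = 40
b *= 4  # -> b = 24
p -= 8  # -> p = 32
b //= 4  # -> b = 6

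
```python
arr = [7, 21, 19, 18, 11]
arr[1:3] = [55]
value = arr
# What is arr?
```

Trace (tracking arr):
arr = [7, 21, 19, 18, 11]  # -> arr = [7, 21, 19, 18, 11]
arr[1:3] = [55]  # -> arr = [7, 55, 18, 11]
value = arr  # -> value = [7, 55, 18, 11]

Answer: [7, 55, 18, 11]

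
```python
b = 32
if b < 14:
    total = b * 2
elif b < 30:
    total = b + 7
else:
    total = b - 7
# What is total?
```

Answer: 25

Derivation:
Trace (tracking total):
b = 32  # -> b = 32
if b < 14:  # condition is False
elif b < 30:  # condition is False
else:
    total = b - 7  # -> total = 25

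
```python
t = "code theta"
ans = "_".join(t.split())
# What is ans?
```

Answer: 'code_theta'

Derivation:
Trace (tracking ans):
t = 'code theta'  # -> t = 'code theta'
ans = '_'.join(t.split())  # -> ans = 'code_theta'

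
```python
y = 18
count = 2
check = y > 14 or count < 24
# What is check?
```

Trace (tracking check):
y = 18  # -> y = 18
count = 2  # -> count = 2
check = y > 14 or count < 24  # -> check = True

Answer: True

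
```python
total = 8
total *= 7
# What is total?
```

Answer: 56

Derivation:
Trace (tracking total):
total = 8  # -> total = 8
total *= 7  # -> total = 56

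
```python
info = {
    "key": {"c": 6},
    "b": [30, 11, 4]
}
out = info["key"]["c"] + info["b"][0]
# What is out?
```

Answer: 36

Derivation:
Trace (tracking out):
info = {'key': {'c': 6}, 'b': [30, 11, 4]}  # -> info = {'key': {'c': 6}, 'b': [30, 11, 4]}
out = info['key']['c'] + info['b'][0]  # -> out = 36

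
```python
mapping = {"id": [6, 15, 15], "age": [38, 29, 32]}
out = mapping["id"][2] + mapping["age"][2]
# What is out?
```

Trace (tracking out):
mapping = {'id': [6, 15, 15], 'age': [38, 29, 32]}  # -> mapping = {'id': [6, 15, 15], 'age': [38, 29, 32]}
out = mapping['id'][2] + mapping['age'][2]  # -> out = 47

Answer: 47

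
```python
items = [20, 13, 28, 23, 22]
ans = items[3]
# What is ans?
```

Answer: 23

Derivation:
Trace (tracking ans):
items = [20, 13, 28, 23, 22]  # -> items = [20, 13, 28, 23, 22]
ans = items[3]  # -> ans = 23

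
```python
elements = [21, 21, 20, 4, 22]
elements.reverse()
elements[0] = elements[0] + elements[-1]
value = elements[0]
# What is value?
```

Answer: 43

Derivation:
Trace (tracking value):
elements = [21, 21, 20, 4, 22]  # -> elements = [21, 21, 20, 4, 22]
elements.reverse()  # -> elements = [22, 4, 20, 21, 21]
elements[0] = elements[0] + elements[-1]  # -> elements = [43, 4, 20, 21, 21]
value = elements[0]  # -> value = 43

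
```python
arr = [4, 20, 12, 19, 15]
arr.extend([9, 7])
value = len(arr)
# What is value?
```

Trace (tracking value):
arr = [4, 20, 12, 19, 15]  # -> arr = [4, 20, 12, 19, 15]
arr.extend([9, 7])  # -> arr = [4, 20, 12, 19, 15, 9, 7]
value = len(arr)  # -> value = 7

Answer: 7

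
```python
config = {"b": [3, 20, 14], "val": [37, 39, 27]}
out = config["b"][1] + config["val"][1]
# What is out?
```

Answer: 59

Derivation:
Trace (tracking out):
config = {'b': [3, 20, 14], 'val': [37, 39, 27]}  # -> config = {'b': [3, 20, 14], 'val': [37, 39, 27]}
out = config['b'][1] + config['val'][1]  # -> out = 59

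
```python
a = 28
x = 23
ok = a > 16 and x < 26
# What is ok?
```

Answer: True

Derivation:
Trace (tracking ok):
a = 28  # -> a = 28
x = 23  # -> x = 23
ok = a > 16 and x < 26  # -> ok = True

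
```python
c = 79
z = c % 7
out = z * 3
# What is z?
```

Answer: 2

Derivation:
Trace (tracking z):
c = 79  # -> c = 79
z = c % 7  # -> z = 2
out = z * 3  # -> out = 6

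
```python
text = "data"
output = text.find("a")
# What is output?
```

Answer: 1

Derivation:
Trace (tracking output):
text = 'data'  # -> text = 'data'
output = text.find('a')  # -> output = 1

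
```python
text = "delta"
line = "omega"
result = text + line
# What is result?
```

Answer: 'deltaomega'

Derivation:
Trace (tracking result):
text = 'delta'  # -> text = 'delta'
line = 'omega'  # -> line = 'omega'
result = text + line  # -> result = 'deltaomega'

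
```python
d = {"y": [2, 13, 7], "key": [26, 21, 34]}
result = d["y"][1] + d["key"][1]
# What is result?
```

Trace (tracking result):
d = {'y': [2, 13, 7], 'key': [26, 21, 34]}  # -> d = {'y': [2, 13, 7], 'key': [26, 21, 34]}
result = d['y'][1] + d['key'][1]  # -> result = 34

Answer: 34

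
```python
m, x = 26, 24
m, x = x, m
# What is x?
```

Trace (tracking x):
m, x = (26, 24)  # -> m = 26, x = 24
m, x = (x, m)  # -> m = 24, x = 26

Answer: 26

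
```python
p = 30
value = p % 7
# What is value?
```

Trace (tracking value):
p = 30  # -> p = 30
value = p % 7  # -> value = 2

Answer: 2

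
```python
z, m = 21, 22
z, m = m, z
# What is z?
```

Answer: 22

Derivation:
Trace (tracking z):
z, m = (21, 22)  # -> z = 21, m = 22
z, m = (m, z)  # -> z = 22, m = 21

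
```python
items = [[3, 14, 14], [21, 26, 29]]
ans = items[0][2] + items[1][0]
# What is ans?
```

Answer: 35

Derivation:
Trace (tracking ans):
items = [[3, 14, 14], [21, 26, 29]]  # -> items = [[3, 14, 14], [21, 26, 29]]
ans = items[0][2] + items[1][0]  # -> ans = 35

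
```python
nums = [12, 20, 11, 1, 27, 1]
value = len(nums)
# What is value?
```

Trace (tracking value):
nums = [12, 20, 11, 1, 27, 1]  # -> nums = [12, 20, 11, 1, 27, 1]
value = len(nums)  # -> value = 6

Answer: 6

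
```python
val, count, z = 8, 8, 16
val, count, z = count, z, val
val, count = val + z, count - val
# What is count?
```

Answer: 8

Derivation:
Trace (tracking count):
val, count, z = (8, 8, 16)  # -> val = 8, count = 8, z = 16
val, count, z = (count, z, val)  # -> val = 8, count = 16, z = 8
val, count = (val + z, count - val)  # -> val = 16, count = 8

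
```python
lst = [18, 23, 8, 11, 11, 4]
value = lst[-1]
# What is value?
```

Answer: 4

Derivation:
Trace (tracking value):
lst = [18, 23, 8, 11, 11, 4]  # -> lst = [18, 23, 8, 11, 11, 4]
value = lst[-1]  # -> value = 4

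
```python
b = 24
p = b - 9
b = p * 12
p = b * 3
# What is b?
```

Trace (tracking b):
b = 24  # -> b = 24
p = b - 9  # -> p = 15
b = p * 12  # -> b = 180
p = b * 3  # -> p = 540

Answer: 180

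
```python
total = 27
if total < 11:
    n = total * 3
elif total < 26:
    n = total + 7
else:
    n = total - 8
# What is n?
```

Answer: 19

Derivation:
Trace (tracking n):
total = 27  # -> total = 27
if total < 11:  # condition is False
elif total < 26:  # condition is False
else:
    n = total - 8  # -> n = 19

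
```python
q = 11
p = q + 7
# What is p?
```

Trace (tracking p):
q = 11  # -> q = 11
p = q + 7  # -> p = 18

Answer: 18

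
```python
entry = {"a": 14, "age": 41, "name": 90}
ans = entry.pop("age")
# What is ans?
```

Answer: 41

Derivation:
Trace (tracking ans):
entry = {'a': 14, 'age': 41, 'name': 90}  # -> entry = {'a': 14, 'age': 41, 'name': 90}
ans = entry.pop('age')  # -> ans = 41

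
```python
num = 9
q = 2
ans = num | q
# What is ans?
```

Trace (tracking ans):
num = 9  # -> num = 9
q = 2  # -> q = 2
ans = num | q  # -> ans = 11

Answer: 11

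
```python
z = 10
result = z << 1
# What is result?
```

Answer: 20

Derivation:
Trace (tracking result):
z = 10  # -> z = 10
result = z << 1  # -> result = 20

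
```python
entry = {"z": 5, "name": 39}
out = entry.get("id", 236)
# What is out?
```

Answer: 236

Derivation:
Trace (tracking out):
entry = {'z': 5, 'name': 39}  # -> entry = {'z': 5, 'name': 39}
out = entry.get('id', 236)  # -> out = 236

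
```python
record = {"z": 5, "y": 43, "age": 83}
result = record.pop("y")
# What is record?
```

Trace (tracking record):
record = {'z': 5, 'y': 43, 'age': 83}  # -> record = {'z': 5, 'y': 43, 'age': 83}
result = record.pop('y')  # -> result = 43

Answer: {'z': 5, 'age': 83}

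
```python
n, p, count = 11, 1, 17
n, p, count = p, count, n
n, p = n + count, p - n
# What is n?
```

Answer: 12

Derivation:
Trace (tracking n):
n, p, count = (11, 1, 17)  # -> n = 11, p = 1, count = 17
n, p, count = (p, count, n)  # -> n = 1, p = 17, count = 11
n, p = (n + count, p - n)  # -> n = 12, p = 16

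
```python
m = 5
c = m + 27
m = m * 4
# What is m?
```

Trace (tracking m):
m = 5  # -> m = 5
c = m + 27  # -> c = 32
m = m * 4  # -> m = 20

Answer: 20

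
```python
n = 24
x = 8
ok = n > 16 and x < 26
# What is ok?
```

Answer: True

Derivation:
Trace (tracking ok):
n = 24  # -> n = 24
x = 8  # -> x = 8
ok = n > 16 and x < 26  # -> ok = True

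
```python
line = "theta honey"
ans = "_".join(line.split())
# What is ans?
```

Answer: 'theta_honey'

Derivation:
Trace (tracking ans):
line = 'theta honey'  # -> line = 'theta honey'
ans = '_'.join(line.split())  # -> ans = 'theta_honey'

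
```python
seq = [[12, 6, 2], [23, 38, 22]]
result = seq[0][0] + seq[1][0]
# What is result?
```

Answer: 35

Derivation:
Trace (tracking result):
seq = [[12, 6, 2], [23, 38, 22]]  # -> seq = [[12, 6, 2], [23, 38, 22]]
result = seq[0][0] + seq[1][0]  # -> result = 35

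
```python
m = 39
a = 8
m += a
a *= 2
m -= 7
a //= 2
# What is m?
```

Trace (tracking m):
m = 39  # -> m = 39
a = 8  # -> a = 8
m += a  # -> m = 47
a *= 2  # -> a = 16
m -= 7  # -> m = 40
a //= 2  # -> a = 8

Answer: 40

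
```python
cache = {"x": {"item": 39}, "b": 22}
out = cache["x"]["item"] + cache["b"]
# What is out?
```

Trace (tracking out):
cache = {'x': {'item': 39}, 'b': 22}  # -> cache = {'x': {'item': 39}, 'b': 22}
out = cache['x']['item'] + cache['b']  # -> out = 61

Answer: 61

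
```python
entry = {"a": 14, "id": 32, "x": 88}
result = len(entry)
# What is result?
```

Answer: 3

Derivation:
Trace (tracking result):
entry = {'a': 14, 'id': 32, 'x': 88}  # -> entry = {'a': 14, 'id': 32, 'x': 88}
result = len(entry)  # -> result = 3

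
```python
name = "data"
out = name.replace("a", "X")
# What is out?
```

Answer: 'dXtX'

Derivation:
Trace (tracking out):
name = 'data'  # -> name = 'data'
out = name.replace('a', 'X')  # -> out = 'dXtX'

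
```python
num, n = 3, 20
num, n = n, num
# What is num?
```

Answer: 20

Derivation:
Trace (tracking num):
num, n = (3, 20)  # -> num = 3, n = 20
num, n = (n, num)  # -> num = 20, n = 3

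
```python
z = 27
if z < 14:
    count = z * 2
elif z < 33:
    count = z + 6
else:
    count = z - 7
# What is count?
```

Answer: 33

Derivation:
Trace (tracking count):
z = 27  # -> z = 27
if z < 14:  # condition is False
elif z < 33:  # condition is True
    count = z + 6  # -> count = 33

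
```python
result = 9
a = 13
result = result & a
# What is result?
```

Answer: 9

Derivation:
Trace (tracking result):
result = 9  # -> result = 9
a = 13  # -> a = 13
result = result & a  # -> result = 9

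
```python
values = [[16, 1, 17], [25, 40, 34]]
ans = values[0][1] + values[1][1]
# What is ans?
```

Answer: 41

Derivation:
Trace (tracking ans):
values = [[16, 1, 17], [25, 40, 34]]  # -> values = [[16, 1, 17], [25, 40, 34]]
ans = values[0][1] + values[1][1]  # -> ans = 41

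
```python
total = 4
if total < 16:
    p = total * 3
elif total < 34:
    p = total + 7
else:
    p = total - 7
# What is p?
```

Answer: 12

Derivation:
Trace (tracking p):
total = 4  # -> total = 4
if total < 16:  # condition is True
    p = total * 3  # -> p = 12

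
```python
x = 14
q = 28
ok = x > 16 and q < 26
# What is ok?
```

Answer: False

Derivation:
Trace (tracking ok):
x = 14  # -> x = 14
q = 28  # -> q = 28
ok = x > 16 and q < 26  # -> ok = False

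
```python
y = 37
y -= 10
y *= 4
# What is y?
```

Answer: 108

Derivation:
Trace (tracking y):
y = 37  # -> y = 37
y -= 10  # -> y = 27
y *= 4  # -> y = 108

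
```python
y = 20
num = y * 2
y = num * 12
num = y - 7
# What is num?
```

Trace (tracking num):
y = 20  # -> y = 20
num = y * 2  # -> num = 40
y = num * 12  # -> y = 480
num = y - 7  # -> num = 473

Answer: 473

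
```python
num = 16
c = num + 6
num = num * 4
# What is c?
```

Trace (tracking c):
num = 16  # -> num = 16
c = num + 6  # -> c = 22
num = num * 4  # -> num = 64

Answer: 22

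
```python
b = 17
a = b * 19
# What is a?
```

Trace (tracking a):
b = 17  # -> b = 17
a = b * 19  # -> a = 323

Answer: 323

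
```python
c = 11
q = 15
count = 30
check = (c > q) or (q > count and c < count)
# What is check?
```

Answer: False

Derivation:
Trace (tracking check):
c = 11  # -> c = 11
q = 15  # -> q = 15
count = 30  # -> count = 30
check = c > q or (q > count and c < count)  # -> check = False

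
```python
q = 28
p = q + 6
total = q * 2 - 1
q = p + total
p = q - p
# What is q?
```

Answer: 89

Derivation:
Trace (tracking q):
q = 28  # -> q = 28
p = q + 6  # -> p = 34
total = q * 2 - 1  # -> total = 55
q = p + total  # -> q = 89
p = q - p  # -> p = 55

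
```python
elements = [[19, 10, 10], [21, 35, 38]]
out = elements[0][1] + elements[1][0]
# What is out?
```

Trace (tracking out):
elements = [[19, 10, 10], [21, 35, 38]]  # -> elements = [[19, 10, 10], [21, 35, 38]]
out = elements[0][1] + elements[1][0]  # -> out = 31

Answer: 31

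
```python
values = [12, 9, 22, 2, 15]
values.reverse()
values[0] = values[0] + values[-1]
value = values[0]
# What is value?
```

Answer: 27

Derivation:
Trace (tracking value):
values = [12, 9, 22, 2, 15]  # -> values = [12, 9, 22, 2, 15]
values.reverse()  # -> values = [15, 2, 22, 9, 12]
values[0] = values[0] + values[-1]  # -> values = [27, 2, 22, 9, 12]
value = values[0]  # -> value = 27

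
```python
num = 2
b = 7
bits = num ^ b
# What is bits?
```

Trace (tracking bits):
num = 2  # -> num = 2
b = 7  # -> b = 7
bits = num ^ b  # -> bits = 5

Answer: 5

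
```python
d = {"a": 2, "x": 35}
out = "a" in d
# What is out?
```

Trace (tracking out):
d = {'a': 2, 'x': 35}  # -> d = {'a': 2, 'x': 35}
out = 'a' in d  # -> out = True

Answer: True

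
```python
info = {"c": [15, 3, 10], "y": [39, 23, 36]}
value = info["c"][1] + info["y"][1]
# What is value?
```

Answer: 26

Derivation:
Trace (tracking value):
info = {'c': [15, 3, 10], 'y': [39, 23, 36]}  # -> info = {'c': [15, 3, 10], 'y': [39, 23, 36]}
value = info['c'][1] + info['y'][1]  # -> value = 26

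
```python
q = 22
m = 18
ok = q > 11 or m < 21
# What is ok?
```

Answer: True

Derivation:
Trace (tracking ok):
q = 22  # -> q = 22
m = 18  # -> m = 18
ok = q > 11 or m < 21  # -> ok = True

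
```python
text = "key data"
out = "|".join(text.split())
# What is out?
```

Trace (tracking out):
text = 'key data'  # -> text = 'key data'
out = '|'.join(text.split())  # -> out = 'key|data'

Answer: 'key|data'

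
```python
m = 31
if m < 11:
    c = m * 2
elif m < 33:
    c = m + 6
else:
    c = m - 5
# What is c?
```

Answer: 37

Derivation:
Trace (tracking c):
m = 31  # -> m = 31
if m < 11:  # condition is False
elif m < 33:  # condition is True
    c = m + 6  # -> c = 37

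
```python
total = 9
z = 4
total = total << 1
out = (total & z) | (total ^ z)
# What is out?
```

Trace (tracking out):
total = 9  # -> total = 9
z = 4  # -> z = 4
total = total << 1  # -> total = 18
out = total & z | total ^ z  # -> out = 22

Answer: 22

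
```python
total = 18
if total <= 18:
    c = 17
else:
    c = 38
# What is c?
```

Answer: 17

Derivation:
Trace (tracking c):
total = 18  # -> total = 18
if total <= 18:  # condition is True
    c = 17  # -> c = 17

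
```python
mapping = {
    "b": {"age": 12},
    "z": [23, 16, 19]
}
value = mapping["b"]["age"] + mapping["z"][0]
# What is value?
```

Trace (tracking value):
mapping = {'b': {'age': 12}, 'z': [23, 16, 19]}  # -> mapping = {'b': {'age': 12}, 'z': [23, 16, 19]}
value = mapping['b']['age'] + mapping['z'][0]  # -> value = 35

Answer: 35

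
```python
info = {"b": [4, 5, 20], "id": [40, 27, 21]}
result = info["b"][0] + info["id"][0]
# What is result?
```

Trace (tracking result):
info = {'b': [4, 5, 20], 'id': [40, 27, 21]}  # -> info = {'b': [4, 5, 20], 'id': [40, 27, 21]}
result = info['b'][0] + info['id'][0]  # -> result = 44

Answer: 44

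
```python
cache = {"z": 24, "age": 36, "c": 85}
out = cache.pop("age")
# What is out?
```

Answer: 36

Derivation:
Trace (tracking out):
cache = {'z': 24, 'age': 36, 'c': 85}  # -> cache = {'z': 24, 'age': 36, 'c': 85}
out = cache.pop('age')  # -> out = 36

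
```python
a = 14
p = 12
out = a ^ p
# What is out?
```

Answer: 2

Derivation:
Trace (tracking out):
a = 14  # -> a = 14
p = 12  # -> p = 12
out = a ^ p  # -> out = 2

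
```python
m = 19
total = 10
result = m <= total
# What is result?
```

Trace (tracking result):
m = 19  # -> m = 19
total = 10  # -> total = 10
result = m <= total  # -> result = False

Answer: False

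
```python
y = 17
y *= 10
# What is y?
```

Answer: 170

Derivation:
Trace (tracking y):
y = 17  # -> y = 17
y *= 10  # -> y = 170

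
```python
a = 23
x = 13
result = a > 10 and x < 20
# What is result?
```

Answer: True

Derivation:
Trace (tracking result):
a = 23  # -> a = 23
x = 13  # -> x = 13
result = a > 10 and x < 20  # -> result = True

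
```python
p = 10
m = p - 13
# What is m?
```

Answer: -3

Derivation:
Trace (tracking m):
p = 10  # -> p = 10
m = p - 13  # -> m = -3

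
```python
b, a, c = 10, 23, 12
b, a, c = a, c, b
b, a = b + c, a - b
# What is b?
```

Answer: 33

Derivation:
Trace (tracking b):
b, a, c = (10, 23, 12)  # -> b = 10, a = 23, c = 12
b, a, c = (a, c, b)  # -> b = 23, a = 12, c = 10
b, a = (b + c, a - b)  # -> b = 33, a = -11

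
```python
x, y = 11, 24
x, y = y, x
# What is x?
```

Trace (tracking x):
x, y = (11, 24)  # -> x = 11, y = 24
x, y = (y, x)  # -> x = 24, y = 11

Answer: 24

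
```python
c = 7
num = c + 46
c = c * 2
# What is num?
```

Trace (tracking num):
c = 7  # -> c = 7
num = c + 46  # -> num = 53
c = c * 2  # -> c = 14

Answer: 53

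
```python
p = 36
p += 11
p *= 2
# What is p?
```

Answer: 94

Derivation:
Trace (tracking p):
p = 36  # -> p = 36
p += 11  # -> p = 47
p *= 2  # -> p = 94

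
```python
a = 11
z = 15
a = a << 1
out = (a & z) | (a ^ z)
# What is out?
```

Trace (tracking out):
a = 11  # -> a = 11
z = 15  # -> z = 15
a = a << 1  # -> a = 22
out = a & z | a ^ z  # -> out = 31

Answer: 31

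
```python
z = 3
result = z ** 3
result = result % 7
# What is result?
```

Answer: 6

Derivation:
Trace (tracking result):
z = 3  # -> z = 3
result = z ** 3  # -> result = 27
result = result % 7  # -> result = 6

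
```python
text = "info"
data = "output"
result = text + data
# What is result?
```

Trace (tracking result):
text = 'info'  # -> text = 'info'
data = 'output'  # -> data = 'output'
result = text + data  # -> result = 'infooutput'

Answer: 'infooutput'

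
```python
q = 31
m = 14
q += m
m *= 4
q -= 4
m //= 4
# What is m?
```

Answer: 14

Derivation:
Trace (tracking m):
q = 31  # -> q = 31
m = 14  # -> m = 14
q += m  # -> q = 45
m *= 4  # -> m = 56
q -= 4  # -> q = 41
m //= 4  # -> m = 14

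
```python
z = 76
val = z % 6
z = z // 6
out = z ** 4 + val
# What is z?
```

Trace (tracking z):
z = 76  # -> z = 76
val = z % 6  # -> val = 4
z = z // 6  # -> z = 12
out = z ** 4 + val  # -> out = 20740

Answer: 12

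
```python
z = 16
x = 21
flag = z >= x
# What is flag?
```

Trace (tracking flag):
z = 16  # -> z = 16
x = 21  # -> x = 21
flag = z >= x  # -> flag = False

Answer: False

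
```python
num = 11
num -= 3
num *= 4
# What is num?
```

Trace (tracking num):
num = 11  # -> num = 11
num -= 3  # -> num = 8
num *= 4  # -> num = 32

Answer: 32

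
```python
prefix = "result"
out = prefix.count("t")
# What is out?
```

Trace (tracking out):
prefix = 'result'  # -> prefix = 'result'
out = prefix.count('t')  # -> out = 1

Answer: 1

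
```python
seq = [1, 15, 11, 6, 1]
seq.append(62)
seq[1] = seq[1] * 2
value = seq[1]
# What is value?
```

Answer: 30

Derivation:
Trace (tracking value):
seq = [1, 15, 11, 6, 1]  # -> seq = [1, 15, 11, 6, 1]
seq.append(62)  # -> seq = [1, 15, 11, 6, 1, 62]
seq[1] = seq[1] * 2  # -> seq = [1, 30, 11, 6, 1, 62]
value = seq[1]  # -> value = 30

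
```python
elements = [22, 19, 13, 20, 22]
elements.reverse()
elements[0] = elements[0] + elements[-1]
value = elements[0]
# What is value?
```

Trace (tracking value):
elements = [22, 19, 13, 20, 22]  # -> elements = [22, 19, 13, 20, 22]
elements.reverse()  # -> elements = [22, 20, 13, 19, 22]
elements[0] = elements[0] + elements[-1]  # -> elements = [44, 20, 13, 19, 22]
value = elements[0]  # -> value = 44

Answer: 44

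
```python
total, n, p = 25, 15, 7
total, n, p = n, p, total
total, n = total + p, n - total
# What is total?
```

Answer: 40

Derivation:
Trace (tracking total):
total, n, p = (25, 15, 7)  # -> total = 25, n = 15, p = 7
total, n, p = (n, p, total)  # -> total = 15, n = 7, p = 25
total, n = (total + p, n - total)  # -> total = 40, n = -8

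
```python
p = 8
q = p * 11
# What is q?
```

Trace (tracking q):
p = 8  # -> p = 8
q = p * 11  # -> q = 88

Answer: 88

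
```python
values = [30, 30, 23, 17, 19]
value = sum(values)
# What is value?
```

Answer: 119

Derivation:
Trace (tracking value):
values = [30, 30, 23, 17, 19]  # -> values = [30, 30, 23, 17, 19]
value = sum(values)  # -> value = 119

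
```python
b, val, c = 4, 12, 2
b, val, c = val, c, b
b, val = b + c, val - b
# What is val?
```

Trace (tracking val):
b, val, c = (4, 12, 2)  # -> b = 4, val = 12, c = 2
b, val, c = (val, c, b)  # -> b = 12, val = 2, c = 4
b, val = (b + c, val - b)  # -> b = 16, val = -10

Answer: -10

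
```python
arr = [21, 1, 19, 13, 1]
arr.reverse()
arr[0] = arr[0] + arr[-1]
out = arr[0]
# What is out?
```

Answer: 22

Derivation:
Trace (tracking out):
arr = [21, 1, 19, 13, 1]  # -> arr = [21, 1, 19, 13, 1]
arr.reverse()  # -> arr = [1, 13, 19, 1, 21]
arr[0] = arr[0] + arr[-1]  # -> arr = [22, 13, 19, 1, 21]
out = arr[0]  # -> out = 22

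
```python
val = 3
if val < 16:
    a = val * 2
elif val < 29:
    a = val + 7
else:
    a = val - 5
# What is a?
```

Trace (tracking a):
val = 3  # -> val = 3
if val < 16:  # condition is True
    a = val * 2  # -> a = 6

Answer: 6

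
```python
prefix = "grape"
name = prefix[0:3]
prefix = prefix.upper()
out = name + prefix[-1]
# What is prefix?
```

Trace (tracking prefix):
prefix = 'grape'  # -> prefix = 'grape'
name = prefix[0:3]  # -> name = 'gra'
prefix = prefix.upper()  # -> prefix = 'GRAPE'
out = name + prefix[-1]  # -> out = 'graE'

Answer: 'GRAPE'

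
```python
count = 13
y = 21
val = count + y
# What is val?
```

Trace (tracking val):
count = 13  # -> count = 13
y = 21  # -> y = 21
val = count + y  # -> val = 34

Answer: 34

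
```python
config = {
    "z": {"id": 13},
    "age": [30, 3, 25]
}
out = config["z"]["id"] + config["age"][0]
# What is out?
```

Trace (tracking out):
config = {'z': {'id': 13}, 'age': [30, 3, 25]}  # -> config = {'z': {'id': 13}, 'age': [30, 3, 25]}
out = config['z']['id'] + config['age'][0]  # -> out = 43

Answer: 43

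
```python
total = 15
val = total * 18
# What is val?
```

Answer: 270

Derivation:
Trace (tracking val):
total = 15  # -> total = 15
val = total * 18  # -> val = 270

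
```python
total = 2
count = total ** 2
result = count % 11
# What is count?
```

Trace (tracking count):
total = 2  # -> total = 2
count = total ** 2  # -> count = 4
result = count % 11  # -> result = 4

Answer: 4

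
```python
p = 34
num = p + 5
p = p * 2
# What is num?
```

Answer: 39

Derivation:
Trace (tracking num):
p = 34  # -> p = 34
num = p + 5  # -> num = 39
p = p * 2  # -> p = 68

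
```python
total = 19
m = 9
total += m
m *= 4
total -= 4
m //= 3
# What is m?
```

Answer: 12

Derivation:
Trace (tracking m):
total = 19  # -> total = 19
m = 9  # -> m = 9
total += m  # -> total = 28
m *= 4  # -> m = 36
total -= 4  # -> total = 24
m //= 3  # -> m = 12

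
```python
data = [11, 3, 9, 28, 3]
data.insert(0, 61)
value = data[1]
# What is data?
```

Trace (tracking data):
data = [11, 3, 9, 28, 3]  # -> data = [11, 3, 9, 28, 3]
data.insert(0, 61)  # -> data = [61, 11, 3, 9, 28, 3]
value = data[1]  # -> value = 11

Answer: [61, 11, 3, 9, 28, 3]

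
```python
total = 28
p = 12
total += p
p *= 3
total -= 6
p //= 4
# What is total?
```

Answer: 34

Derivation:
Trace (tracking total):
total = 28  # -> total = 28
p = 12  # -> p = 12
total += p  # -> total = 40
p *= 3  # -> p = 36
total -= 6  # -> total = 34
p //= 4  # -> p = 9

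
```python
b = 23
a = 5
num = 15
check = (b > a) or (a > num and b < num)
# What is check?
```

Trace (tracking check):
b = 23  # -> b = 23
a = 5  # -> a = 5
num = 15  # -> num = 15
check = b > a or (a > num and b < num)  # -> check = True

Answer: True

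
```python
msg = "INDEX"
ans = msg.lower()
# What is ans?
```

Trace (tracking ans):
msg = 'INDEX'  # -> msg = 'INDEX'
ans = msg.lower()  # -> ans = 'index'

Answer: 'index'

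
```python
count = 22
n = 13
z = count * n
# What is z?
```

Trace (tracking z):
count = 22  # -> count = 22
n = 13  # -> n = 13
z = count * n  # -> z = 286

Answer: 286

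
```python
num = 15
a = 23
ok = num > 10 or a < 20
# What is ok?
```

Trace (tracking ok):
num = 15  # -> num = 15
a = 23  # -> a = 23
ok = num > 10 or a < 20  # -> ok = True

Answer: True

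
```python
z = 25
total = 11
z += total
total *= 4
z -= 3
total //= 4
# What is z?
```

Answer: 33

Derivation:
Trace (tracking z):
z = 25  # -> z = 25
total = 11  # -> total = 11
z += total  # -> z = 36
total *= 4  # -> total = 44
z -= 3  # -> z = 33
total //= 4  # -> total = 11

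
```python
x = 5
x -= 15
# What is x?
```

Answer: -10

Derivation:
Trace (tracking x):
x = 5  # -> x = 5
x -= 15  # -> x = -10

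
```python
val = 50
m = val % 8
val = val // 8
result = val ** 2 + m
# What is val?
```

Answer: 6

Derivation:
Trace (tracking val):
val = 50  # -> val = 50
m = val % 8  # -> m = 2
val = val // 8  # -> val = 6
result = val ** 2 + m  # -> result = 38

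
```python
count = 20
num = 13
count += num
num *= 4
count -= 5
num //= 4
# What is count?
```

Trace (tracking count):
count = 20  # -> count = 20
num = 13  # -> num = 13
count += num  # -> count = 33
num *= 4  # -> num = 52
count -= 5  # -> count = 28
num //= 4  # -> num = 13

Answer: 28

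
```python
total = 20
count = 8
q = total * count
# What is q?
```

Trace (tracking q):
total = 20  # -> total = 20
count = 8  # -> count = 8
q = total * count  # -> q = 160

Answer: 160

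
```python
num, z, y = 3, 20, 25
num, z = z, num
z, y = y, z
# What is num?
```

Answer: 20

Derivation:
Trace (tracking num):
num, z, y = (3, 20, 25)  # -> num = 3, z = 20, y = 25
num, z = (z, num)  # -> num = 20, z = 3
z, y = (y, z)  # -> z = 25, y = 3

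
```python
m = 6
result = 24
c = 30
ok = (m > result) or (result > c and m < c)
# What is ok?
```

Trace (tracking ok):
m = 6  # -> m = 6
result = 24  # -> result = 24
c = 30  # -> c = 30
ok = m > result or (result > c and m < c)  # -> ok = False

Answer: False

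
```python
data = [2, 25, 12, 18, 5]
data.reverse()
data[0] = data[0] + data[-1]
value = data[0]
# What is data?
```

Answer: [7, 18, 12, 25, 2]

Derivation:
Trace (tracking data):
data = [2, 25, 12, 18, 5]  # -> data = [2, 25, 12, 18, 5]
data.reverse()  # -> data = [5, 18, 12, 25, 2]
data[0] = data[0] + data[-1]  # -> data = [7, 18, 12, 25, 2]
value = data[0]  # -> value = 7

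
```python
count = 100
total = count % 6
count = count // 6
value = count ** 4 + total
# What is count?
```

Answer: 16

Derivation:
Trace (tracking count):
count = 100  # -> count = 100
total = count % 6  # -> total = 4
count = count // 6  # -> count = 16
value = count ** 4 + total  # -> value = 65540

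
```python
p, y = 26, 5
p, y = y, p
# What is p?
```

Answer: 5

Derivation:
Trace (tracking p):
p, y = (26, 5)  # -> p = 26, y = 5
p, y = (y, p)  # -> p = 5, y = 26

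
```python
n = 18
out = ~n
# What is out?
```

Answer: -19

Derivation:
Trace (tracking out):
n = 18  # -> n = 18
out = ~n  # -> out = -19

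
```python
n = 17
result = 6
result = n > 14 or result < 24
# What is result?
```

Answer: True

Derivation:
Trace (tracking result):
n = 17  # -> n = 17
result = 6  # -> result = 6
result = n > 14 or result < 24  # -> result = True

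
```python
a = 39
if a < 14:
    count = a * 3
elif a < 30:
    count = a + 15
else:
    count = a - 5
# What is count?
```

Trace (tracking count):
a = 39  # -> a = 39
if a < 14:  # condition is False
elif a < 30:  # condition is False
else:
    count = a - 5  # -> count = 34

Answer: 34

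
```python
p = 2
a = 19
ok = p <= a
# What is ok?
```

Trace (tracking ok):
p = 2  # -> p = 2
a = 19  # -> a = 19
ok = p <= a  # -> ok = True

Answer: True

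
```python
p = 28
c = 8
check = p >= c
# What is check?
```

Trace (tracking check):
p = 28  # -> p = 28
c = 8  # -> c = 8
check = p >= c  # -> check = True

Answer: True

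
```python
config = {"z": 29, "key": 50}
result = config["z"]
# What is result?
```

Answer: 29

Derivation:
Trace (tracking result):
config = {'z': 29, 'key': 50}  # -> config = {'z': 29, 'key': 50}
result = config['z']  # -> result = 29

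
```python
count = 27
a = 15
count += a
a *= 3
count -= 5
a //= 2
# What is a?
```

Trace (tracking a):
count = 27  # -> count = 27
a = 15  # -> a = 15
count += a  # -> count = 42
a *= 3  # -> a = 45
count -= 5  # -> count = 37
a //= 2  # -> a = 22

Answer: 22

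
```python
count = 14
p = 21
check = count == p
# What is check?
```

Trace (tracking check):
count = 14  # -> count = 14
p = 21  # -> p = 21
check = count == p  # -> check = False

Answer: False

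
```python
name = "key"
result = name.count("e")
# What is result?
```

Answer: 1

Derivation:
Trace (tracking result):
name = 'key'  # -> name = 'key'
result = name.count('e')  # -> result = 1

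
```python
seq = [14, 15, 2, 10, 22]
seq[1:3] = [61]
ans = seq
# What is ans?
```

Trace (tracking ans):
seq = [14, 15, 2, 10, 22]  # -> seq = [14, 15, 2, 10, 22]
seq[1:3] = [61]  # -> seq = [14, 61, 10, 22]
ans = seq  # -> ans = [14, 61, 10, 22]

Answer: [14, 61, 10, 22]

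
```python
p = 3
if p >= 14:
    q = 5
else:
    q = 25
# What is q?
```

Trace (tracking q):
p = 3  # -> p = 3
if p >= 14:  # condition is False
else:
    q = 25  # -> q = 25

Answer: 25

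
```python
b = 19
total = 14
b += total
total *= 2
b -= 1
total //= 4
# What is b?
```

Answer: 32

Derivation:
Trace (tracking b):
b = 19  # -> b = 19
total = 14  # -> total = 14
b += total  # -> b = 33
total *= 2  # -> total = 28
b -= 1  # -> b = 32
total //= 4  # -> total = 7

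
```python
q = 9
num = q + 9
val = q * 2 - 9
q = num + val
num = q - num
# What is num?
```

Trace (tracking num):
q = 9  # -> q = 9
num = q + 9  # -> num = 18
val = q * 2 - 9  # -> val = 9
q = num + val  # -> q = 27
num = q - num  # -> num = 9

Answer: 9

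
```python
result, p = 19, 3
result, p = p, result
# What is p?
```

Trace (tracking p):
result, p = (19, 3)  # -> result = 19, p = 3
result, p = (p, result)  # -> result = 3, p = 19

Answer: 19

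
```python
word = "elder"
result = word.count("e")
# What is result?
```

Trace (tracking result):
word = 'elder'  # -> word = 'elder'
result = word.count('e')  # -> result = 2

Answer: 2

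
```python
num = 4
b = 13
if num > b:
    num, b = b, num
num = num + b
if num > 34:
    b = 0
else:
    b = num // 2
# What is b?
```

Answer: 8

Derivation:
Trace (tracking b):
num = 4  # -> num = 4
b = 13  # -> b = 13
if num > b:  # condition is False
num = num + b  # -> num = 17
if num > 34:  # condition is False
else:
    b = num // 2  # -> b = 8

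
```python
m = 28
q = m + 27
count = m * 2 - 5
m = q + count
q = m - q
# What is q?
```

Answer: 51

Derivation:
Trace (tracking q):
m = 28  # -> m = 28
q = m + 27  # -> q = 55
count = m * 2 - 5  # -> count = 51
m = q + count  # -> m = 106
q = m - q  # -> q = 51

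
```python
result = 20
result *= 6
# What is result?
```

Answer: 120

Derivation:
Trace (tracking result):
result = 20  # -> result = 20
result *= 6  # -> result = 120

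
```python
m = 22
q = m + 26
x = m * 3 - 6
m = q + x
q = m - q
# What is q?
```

Answer: 60

Derivation:
Trace (tracking q):
m = 22  # -> m = 22
q = m + 26  # -> q = 48
x = m * 3 - 6  # -> x = 60
m = q + x  # -> m = 108
q = m - q  # -> q = 60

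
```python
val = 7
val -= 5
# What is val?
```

Answer: 2

Derivation:
Trace (tracking val):
val = 7  # -> val = 7
val -= 5  # -> val = 2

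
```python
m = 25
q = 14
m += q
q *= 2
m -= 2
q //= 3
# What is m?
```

Answer: 37

Derivation:
Trace (tracking m):
m = 25  # -> m = 25
q = 14  # -> q = 14
m += q  # -> m = 39
q *= 2  # -> q = 28
m -= 2  # -> m = 37
q //= 3  # -> q = 9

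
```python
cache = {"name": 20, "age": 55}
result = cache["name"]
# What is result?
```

Answer: 20

Derivation:
Trace (tracking result):
cache = {'name': 20, 'age': 55}  # -> cache = {'name': 20, 'age': 55}
result = cache['name']  # -> result = 20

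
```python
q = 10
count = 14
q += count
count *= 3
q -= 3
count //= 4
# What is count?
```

Answer: 10

Derivation:
Trace (tracking count):
q = 10  # -> q = 10
count = 14  # -> count = 14
q += count  # -> q = 24
count *= 3  # -> count = 42
q -= 3  # -> q = 21
count //= 4  # -> count = 10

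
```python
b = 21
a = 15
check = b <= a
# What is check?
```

Trace (tracking check):
b = 21  # -> b = 21
a = 15  # -> a = 15
check = b <= a  # -> check = False

Answer: False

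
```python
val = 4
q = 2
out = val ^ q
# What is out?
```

Trace (tracking out):
val = 4  # -> val = 4
q = 2  # -> q = 2
out = val ^ q  # -> out = 6

Answer: 6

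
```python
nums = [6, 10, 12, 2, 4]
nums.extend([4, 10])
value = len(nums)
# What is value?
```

Trace (tracking value):
nums = [6, 10, 12, 2, 4]  # -> nums = [6, 10, 12, 2, 4]
nums.extend([4, 10])  # -> nums = [6, 10, 12, 2, 4, 4, 10]
value = len(nums)  # -> value = 7

Answer: 7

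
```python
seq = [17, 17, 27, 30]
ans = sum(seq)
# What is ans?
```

Trace (tracking ans):
seq = [17, 17, 27, 30]  # -> seq = [17, 17, 27, 30]
ans = sum(seq)  # -> ans = 91

Answer: 91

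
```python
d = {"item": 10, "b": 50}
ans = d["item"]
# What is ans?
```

Answer: 10

Derivation:
Trace (tracking ans):
d = {'item': 10, 'b': 50}  # -> d = {'item': 10, 'b': 50}
ans = d['item']  # -> ans = 10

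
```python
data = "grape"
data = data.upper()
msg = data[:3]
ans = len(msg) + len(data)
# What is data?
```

Trace (tracking data):
data = 'grape'  # -> data = 'grape'
data = data.upper()  # -> data = 'GRAPE'
msg = data[:3]  # -> msg = 'GRA'
ans = len(msg) + len(data)  # -> ans = 8

Answer: 'GRAPE'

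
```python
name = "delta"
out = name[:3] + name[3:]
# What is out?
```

Answer: 'delta'

Derivation:
Trace (tracking out):
name = 'delta'  # -> name = 'delta'
out = name[:3] + name[3:]  # -> out = 'delta'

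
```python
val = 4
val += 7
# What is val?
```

Trace (tracking val):
val = 4  # -> val = 4
val += 7  # -> val = 11

Answer: 11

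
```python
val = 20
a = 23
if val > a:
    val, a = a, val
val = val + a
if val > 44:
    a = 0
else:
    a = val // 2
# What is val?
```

Trace (tracking val):
val = 20  # -> val = 20
a = 23  # -> a = 23
if val > a:  # condition is False
val = val + a  # -> val = 43
if val > 44:  # condition is False
else:
    a = val // 2  # -> a = 21

Answer: 43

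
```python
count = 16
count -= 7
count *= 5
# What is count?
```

Trace (tracking count):
count = 16  # -> count = 16
count -= 7  # -> count = 9
count *= 5  # -> count = 45

Answer: 45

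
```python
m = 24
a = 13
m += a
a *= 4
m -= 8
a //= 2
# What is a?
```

Trace (tracking a):
m = 24  # -> m = 24
a = 13  # -> a = 13
m += a  # -> m = 37
a *= 4  # -> a = 52
m -= 8  # -> m = 29
a //= 2  # -> a = 26

Answer: 26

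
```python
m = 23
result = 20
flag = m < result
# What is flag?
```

Answer: False

Derivation:
Trace (tracking flag):
m = 23  # -> m = 23
result = 20  # -> result = 20
flag = m < result  # -> flag = False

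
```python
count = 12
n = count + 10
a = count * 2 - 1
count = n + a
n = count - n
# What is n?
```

Answer: 23

Derivation:
Trace (tracking n):
count = 12  # -> count = 12
n = count + 10  # -> n = 22
a = count * 2 - 1  # -> a = 23
count = n + a  # -> count = 45
n = count - n  # -> n = 23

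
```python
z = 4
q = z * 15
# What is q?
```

Trace (tracking q):
z = 4  # -> z = 4
q = z * 15  # -> q = 60

Answer: 60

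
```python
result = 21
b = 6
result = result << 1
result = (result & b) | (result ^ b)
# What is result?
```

Trace (tracking result):
result = 21  # -> result = 21
b = 6  # -> b = 6
result = result << 1  # -> result = 42
result = result & b | result ^ b  # -> result = 46

Answer: 46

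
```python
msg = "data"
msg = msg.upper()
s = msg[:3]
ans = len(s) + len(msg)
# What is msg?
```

Answer: 'DATA'

Derivation:
Trace (tracking msg):
msg = 'data'  # -> msg = 'data'
msg = msg.upper()  # -> msg = 'DATA'
s = msg[:3]  # -> s = 'DAT'
ans = len(s) + len(msg)  # -> ans = 7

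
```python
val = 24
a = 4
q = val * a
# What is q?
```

Answer: 96

Derivation:
Trace (tracking q):
val = 24  # -> val = 24
a = 4  # -> a = 4
q = val * a  # -> q = 96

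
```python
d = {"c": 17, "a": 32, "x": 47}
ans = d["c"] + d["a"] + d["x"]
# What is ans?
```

Answer: 96

Derivation:
Trace (tracking ans):
d = {'c': 17, 'a': 32, 'x': 47}  # -> d = {'c': 17, 'a': 32, 'x': 47}
ans = d['c'] + d['a'] + d['x']  # -> ans = 96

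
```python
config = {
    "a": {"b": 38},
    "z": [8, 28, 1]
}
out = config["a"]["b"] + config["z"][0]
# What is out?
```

Answer: 46

Derivation:
Trace (tracking out):
config = {'a': {'b': 38}, 'z': [8, 28, 1]}  # -> config = {'a': {'b': 38}, 'z': [8, 28, 1]}
out = config['a']['b'] + config['z'][0]  # -> out = 46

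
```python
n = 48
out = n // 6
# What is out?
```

Answer: 8

Derivation:
Trace (tracking out):
n = 48  # -> n = 48
out = n // 6  # -> out = 8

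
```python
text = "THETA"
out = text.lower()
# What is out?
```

Answer: 'theta'

Derivation:
Trace (tracking out):
text = 'THETA'  # -> text = 'THETA'
out = text.lower()  # -> out = 'theta'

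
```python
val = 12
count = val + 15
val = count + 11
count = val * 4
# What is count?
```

Answer: 152

Derivation:
Trace (tracking count):
val = 12  # -> val = 12
count = val + 15  # -> count = 27
val = count + 11  # -> val = 38
count = val * 4  # -> count = 152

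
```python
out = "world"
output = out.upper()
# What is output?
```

Answer: 'WORLD'

Derivation:
Trace (tracking output):
out = 'world'  # -> out = 'world'
output = out.upper()  # -> output = 'WORLD'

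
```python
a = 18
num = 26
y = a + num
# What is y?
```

Answer: 44

Derivation:
Trace (tracking y):
a = 18  # -> a = 18
num = 26  # -> num = 26
y = a + num  # -> y = 44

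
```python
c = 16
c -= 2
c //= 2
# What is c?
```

Trace (tracking c):
c = 16  # -> c = 16
c -= 2  # -> c = 14
c //= 2  # -> c = 7

Answer: 7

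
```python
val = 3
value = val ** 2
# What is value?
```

Trace (tracking value):
val = 3  # -> val = 3
value = val ** 2  # -> value = 9

Answer: 9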